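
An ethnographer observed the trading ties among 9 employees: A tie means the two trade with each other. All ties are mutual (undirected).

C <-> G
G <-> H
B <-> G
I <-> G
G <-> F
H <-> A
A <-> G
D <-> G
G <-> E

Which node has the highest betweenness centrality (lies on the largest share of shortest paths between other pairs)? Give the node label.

Unnormalized betweenness of each node: A:0, B:0, C:0, D:0, E:0, F:0, G:27, H:0, I:0.
G has the largest value, 27, making it the main broker — the node through which the most shortest paths run.

G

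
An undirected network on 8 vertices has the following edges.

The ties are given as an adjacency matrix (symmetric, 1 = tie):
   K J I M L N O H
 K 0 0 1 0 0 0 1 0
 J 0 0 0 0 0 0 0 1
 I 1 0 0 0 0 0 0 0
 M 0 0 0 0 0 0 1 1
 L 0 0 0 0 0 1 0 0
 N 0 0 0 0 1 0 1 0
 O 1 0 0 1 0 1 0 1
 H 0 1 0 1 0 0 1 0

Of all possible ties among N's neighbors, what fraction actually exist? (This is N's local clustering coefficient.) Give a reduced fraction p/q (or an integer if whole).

N's neighbors: L and O (k = 2).
Possible neighbor pairs: C(2,2) = 1. Edges among them: none → e = 0.
Clustering(N) = 0/1.

0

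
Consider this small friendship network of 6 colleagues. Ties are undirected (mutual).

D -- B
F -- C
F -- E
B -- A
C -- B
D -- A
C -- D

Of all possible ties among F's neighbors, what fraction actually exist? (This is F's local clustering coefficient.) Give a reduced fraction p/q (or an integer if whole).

0

F's neighbors: C and E (k = 2).
Possible neighbor pairs: C(2,2) = 1. Edges among them: none → e = 0.
Clustering(F) = 0/1.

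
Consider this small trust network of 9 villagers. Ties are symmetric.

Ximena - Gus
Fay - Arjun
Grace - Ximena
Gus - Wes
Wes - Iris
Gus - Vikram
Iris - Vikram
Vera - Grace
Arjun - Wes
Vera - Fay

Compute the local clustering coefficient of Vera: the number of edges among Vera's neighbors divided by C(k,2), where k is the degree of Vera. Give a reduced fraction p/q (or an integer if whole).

0

Vera's neighbors: Fay and Grace (k = 2).
Possible neighbor pairs: C(2,2) = 1. Edges among them: none → e = 0.
Clustering(Vera) = 0/1.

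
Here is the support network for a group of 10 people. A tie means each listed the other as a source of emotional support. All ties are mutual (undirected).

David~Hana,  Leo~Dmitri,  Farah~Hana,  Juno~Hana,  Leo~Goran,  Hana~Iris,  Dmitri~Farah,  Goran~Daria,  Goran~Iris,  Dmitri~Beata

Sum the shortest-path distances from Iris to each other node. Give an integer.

Distances from Iris: Beata:4, Daria:2, David:2, Dmitri:3, Farah:2, Goran:1, Hana:1, Juno:2, Leo:2.
Sum = 4 + 2 + 2 + 3 + 2 + 1 + 1 + 2 + 2 = 19.

19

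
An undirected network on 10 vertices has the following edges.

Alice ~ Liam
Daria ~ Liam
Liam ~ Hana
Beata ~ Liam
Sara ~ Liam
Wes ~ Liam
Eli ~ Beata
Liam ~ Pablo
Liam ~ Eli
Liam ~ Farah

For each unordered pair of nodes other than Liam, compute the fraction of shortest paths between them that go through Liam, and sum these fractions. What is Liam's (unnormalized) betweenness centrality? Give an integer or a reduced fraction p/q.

Pairs whose geodesics pass through Liam — Farah–Pablo: 1; Farah–Alice: 1; Farah–Hana: 1; Farah–Beata: 1; Farah–Eli: 1; Farah–Sara: 1; Farah–Daria: 1; Farah–Wes: 1; Pablo–Alice: 1; Pablo–Hana: 1; Pablo–Beata: 1; Pablo–Eli: 1; Pablo–Sara: 1; Pablo–Daria: 1 … (+21 more pairs).
All other pairs contribute 0.
Summing the contributions gives betweenness(Liam) = 35.

35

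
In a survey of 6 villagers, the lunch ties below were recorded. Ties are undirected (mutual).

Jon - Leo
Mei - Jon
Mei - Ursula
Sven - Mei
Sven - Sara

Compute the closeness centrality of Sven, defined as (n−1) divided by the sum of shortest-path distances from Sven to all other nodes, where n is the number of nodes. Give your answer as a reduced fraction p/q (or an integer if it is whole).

Distances from Sven: Jon:2, Leo:3, Mei:1, Sara:1, Ursula:2. Sum = 9.
n = 6, so closeness = 5/9.

5/9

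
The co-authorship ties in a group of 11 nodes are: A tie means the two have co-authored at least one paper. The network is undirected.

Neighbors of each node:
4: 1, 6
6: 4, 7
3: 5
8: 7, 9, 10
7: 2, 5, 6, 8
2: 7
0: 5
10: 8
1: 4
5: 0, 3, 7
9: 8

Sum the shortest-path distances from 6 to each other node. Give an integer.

22

Distances from 6: 0:3, 1:2, 2:2, 3:3, 4:1, 5:2, 7:1, 8:2, 9:3, 10:3.
Sum = 3 + 2 + 2 + 3 + 1 + 2 + 1 + 2 + 3 + 3 = 22.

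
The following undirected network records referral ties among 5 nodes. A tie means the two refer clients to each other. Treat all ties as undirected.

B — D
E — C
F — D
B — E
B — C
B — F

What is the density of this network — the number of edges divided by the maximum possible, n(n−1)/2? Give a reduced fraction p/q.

There are 6 edges and 5 nodes, so the maximum possible is C(5,2) = 10.
Density = 6/10 = 3/5.

3/5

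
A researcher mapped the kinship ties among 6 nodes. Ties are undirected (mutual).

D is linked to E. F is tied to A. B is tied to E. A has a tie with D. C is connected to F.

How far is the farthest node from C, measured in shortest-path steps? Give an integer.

Distances from C: A:2, B:5, D:3, E:4, F:1.
The largest is 5 (to B), so the eccentricity of C is 5.

5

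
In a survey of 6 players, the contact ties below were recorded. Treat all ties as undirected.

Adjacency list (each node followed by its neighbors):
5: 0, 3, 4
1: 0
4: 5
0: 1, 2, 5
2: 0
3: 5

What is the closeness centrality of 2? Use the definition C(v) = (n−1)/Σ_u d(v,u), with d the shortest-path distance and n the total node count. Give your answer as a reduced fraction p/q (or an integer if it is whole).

Distances from 2: 0:1, 1:2, 3:3, 4:3, 5:2. Sum = 11.
n = 6, so closeness = 5/11.

5/11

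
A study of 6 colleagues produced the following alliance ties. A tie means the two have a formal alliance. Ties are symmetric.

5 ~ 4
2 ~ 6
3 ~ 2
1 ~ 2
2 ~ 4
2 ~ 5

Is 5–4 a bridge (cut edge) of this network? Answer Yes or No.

No

Even without that edge, 5 still reaches 4 via 5 – 2 – 4, so the network stays connected. Not a bridge.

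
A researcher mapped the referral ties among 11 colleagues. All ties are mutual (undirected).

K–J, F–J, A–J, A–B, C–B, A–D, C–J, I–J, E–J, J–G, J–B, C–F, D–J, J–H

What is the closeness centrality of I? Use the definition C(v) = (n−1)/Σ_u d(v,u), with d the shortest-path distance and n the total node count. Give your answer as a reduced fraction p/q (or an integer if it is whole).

10/19

Distances from I: A:2, B:2, C:2, D:2, E:2, F:2, G:2, H:2, J:1, K:2. Sum = 19.
n = 11, so closeness = 10/19.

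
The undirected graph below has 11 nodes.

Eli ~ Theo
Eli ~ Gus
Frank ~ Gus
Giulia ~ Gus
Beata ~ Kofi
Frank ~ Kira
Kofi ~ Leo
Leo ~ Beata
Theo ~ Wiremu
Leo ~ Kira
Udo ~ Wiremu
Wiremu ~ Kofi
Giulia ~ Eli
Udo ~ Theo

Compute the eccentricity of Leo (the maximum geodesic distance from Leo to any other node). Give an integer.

4

Distances from Leo: Beata:1, Eli:4, Frank:2, Giulia:4, Gus:3, Kira:1, Kofi:1, Theo:3, Udo:3, Wiremu:2.
The largest is 4 (to Eli and Giulia), so the eccentricity of Leo is 4.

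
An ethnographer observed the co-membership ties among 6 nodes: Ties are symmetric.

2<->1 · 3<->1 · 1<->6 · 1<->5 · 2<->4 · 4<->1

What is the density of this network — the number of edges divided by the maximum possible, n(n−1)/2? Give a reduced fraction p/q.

There are 6 edges and 6 nodes, so the maximum possible is C(6,2) = 15.
Density = 6/15 = 2/5.

2/5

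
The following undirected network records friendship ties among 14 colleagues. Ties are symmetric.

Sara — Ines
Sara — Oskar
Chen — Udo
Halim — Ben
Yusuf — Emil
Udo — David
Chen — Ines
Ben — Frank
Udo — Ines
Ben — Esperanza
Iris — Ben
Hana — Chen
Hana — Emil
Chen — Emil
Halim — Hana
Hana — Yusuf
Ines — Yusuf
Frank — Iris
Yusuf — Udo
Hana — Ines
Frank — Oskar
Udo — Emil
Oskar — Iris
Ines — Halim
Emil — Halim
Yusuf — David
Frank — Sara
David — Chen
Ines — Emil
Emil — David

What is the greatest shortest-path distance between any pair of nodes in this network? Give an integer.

Eccentricity of each node (its greatest distance to any other): Ben:3, Chen:4, David:4, Emil:3, Esperanza:4, Frank:4, Halim:3, Hana:3, Ines:3, Iris:4, Oskar:4, Sara:3, Udo:4, Yusuf:4.
The maximum eccentricity is 4, realized for instance by the pair Yusuf–Esperanza via Yusuf – Ines – Halim – Ben – Esperanza. So the diameter is 4.

4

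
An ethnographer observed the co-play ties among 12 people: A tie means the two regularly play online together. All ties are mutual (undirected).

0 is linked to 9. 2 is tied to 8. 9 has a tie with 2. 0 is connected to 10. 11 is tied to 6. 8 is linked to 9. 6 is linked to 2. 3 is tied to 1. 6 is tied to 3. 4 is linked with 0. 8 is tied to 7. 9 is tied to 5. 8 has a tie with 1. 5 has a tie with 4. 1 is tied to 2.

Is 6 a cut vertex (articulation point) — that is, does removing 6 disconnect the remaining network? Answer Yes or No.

Removing 6 leaves {0, 1, 2, 3, 4, 5, 7, 8, 9, and 10} with no path to {11}, so the network splits into 2 components. 6 is a cut vertex.

Yes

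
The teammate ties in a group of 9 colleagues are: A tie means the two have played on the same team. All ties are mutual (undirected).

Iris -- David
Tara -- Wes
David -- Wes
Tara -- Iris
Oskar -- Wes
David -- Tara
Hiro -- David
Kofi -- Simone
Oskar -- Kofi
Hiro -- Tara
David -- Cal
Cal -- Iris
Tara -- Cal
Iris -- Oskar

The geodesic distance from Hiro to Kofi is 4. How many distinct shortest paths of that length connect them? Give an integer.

4

The shortest distance is 4. The length-4 paths are: Hiro–Tara–Iris–Oskar–Kofi; Hiro–David–Iris–Oskar–Kofi; Hiro–Tara–Wes–Oskar–Kofi; Hiro–David–Wes–Oskar–Kofi.
That gives 4 distinct shortest paths.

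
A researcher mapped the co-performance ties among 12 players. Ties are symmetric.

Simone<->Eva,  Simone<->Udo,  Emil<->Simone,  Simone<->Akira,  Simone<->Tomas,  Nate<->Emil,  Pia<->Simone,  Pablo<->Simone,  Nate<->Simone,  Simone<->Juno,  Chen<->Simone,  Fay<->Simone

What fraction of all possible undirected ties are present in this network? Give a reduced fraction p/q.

2/11

There are 12 edges and 12 nodes, so the maximum possible is C(12,2) = 66.
Density = 12/66 = 2/11.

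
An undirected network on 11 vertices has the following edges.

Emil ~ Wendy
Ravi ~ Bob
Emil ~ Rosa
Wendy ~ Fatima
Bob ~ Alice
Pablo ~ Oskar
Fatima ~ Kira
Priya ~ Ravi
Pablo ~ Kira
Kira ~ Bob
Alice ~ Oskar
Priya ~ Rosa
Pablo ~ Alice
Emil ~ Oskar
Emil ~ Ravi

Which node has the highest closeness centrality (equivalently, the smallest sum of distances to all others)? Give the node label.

Emil

Farness (sum of distances to all others) for each node — Alice:21, Bob:19, Emil:17, Fatima:24, Kira:21, Oskar:19, Pablo:22, Priya:26, Ravi:19, Rosa:24, Wendy:22.
The smallest farness is 17, for Emil, so Emil has the highest closeness.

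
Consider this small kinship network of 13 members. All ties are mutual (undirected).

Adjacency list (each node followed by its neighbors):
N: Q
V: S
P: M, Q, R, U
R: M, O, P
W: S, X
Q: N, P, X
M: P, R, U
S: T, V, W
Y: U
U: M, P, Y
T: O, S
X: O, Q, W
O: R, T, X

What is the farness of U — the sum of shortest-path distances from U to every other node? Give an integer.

35

Distances from U: M:1, N:3, O:3, P:1, Q:2, R:2, S:5, T:4, V:6, W:4, X:3, Y:1.
Sum = 1 + 3 + 3 + 1 + 2 + 2 + 5 + 4 + 6 + 4 + 3 + 1 = 35.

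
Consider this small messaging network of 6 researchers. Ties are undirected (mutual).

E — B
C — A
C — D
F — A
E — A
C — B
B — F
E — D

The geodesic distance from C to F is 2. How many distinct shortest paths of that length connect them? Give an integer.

2

The shortest distance is 2. The length-2 paths are: C–A–F; C–B–F.
That gives 2 distinct shortest paths.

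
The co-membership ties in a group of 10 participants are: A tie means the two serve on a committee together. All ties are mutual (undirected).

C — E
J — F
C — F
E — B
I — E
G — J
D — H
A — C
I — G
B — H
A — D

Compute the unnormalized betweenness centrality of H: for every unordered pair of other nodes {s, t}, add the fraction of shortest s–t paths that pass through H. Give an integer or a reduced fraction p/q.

Pairs whose geodesics pass through H — A–B: 1/2; D–B: 1; D–E: 1/2; D–I: 1/2; D–G: 1/3.
All other pairs contribute 0.
Summing the contributions gives betweenness(H) = 17/6.

17/6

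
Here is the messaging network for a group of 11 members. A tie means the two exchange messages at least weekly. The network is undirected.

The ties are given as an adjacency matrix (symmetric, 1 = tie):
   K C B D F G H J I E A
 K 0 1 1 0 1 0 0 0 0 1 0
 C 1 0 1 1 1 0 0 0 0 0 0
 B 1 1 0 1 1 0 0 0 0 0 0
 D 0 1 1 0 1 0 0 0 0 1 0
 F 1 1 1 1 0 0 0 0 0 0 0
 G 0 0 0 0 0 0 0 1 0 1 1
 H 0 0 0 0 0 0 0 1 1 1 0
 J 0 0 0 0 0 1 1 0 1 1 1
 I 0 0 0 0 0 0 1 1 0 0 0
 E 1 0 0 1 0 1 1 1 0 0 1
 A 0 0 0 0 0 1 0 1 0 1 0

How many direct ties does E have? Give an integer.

E is directly tied to A, D, G, H, J, and K. That is 6 neighbors, so the degree of E is 6.

6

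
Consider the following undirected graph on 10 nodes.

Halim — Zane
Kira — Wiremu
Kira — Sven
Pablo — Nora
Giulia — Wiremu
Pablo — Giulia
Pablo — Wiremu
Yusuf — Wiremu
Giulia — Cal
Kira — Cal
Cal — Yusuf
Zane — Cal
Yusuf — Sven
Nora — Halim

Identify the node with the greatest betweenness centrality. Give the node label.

Cal

Unnormalized betweenness of each node: Cal:65/6, Giulia:8/3, Halim:2, Kira:25/6, Nora:3, Pablo:7, Sven:1/3, Wiremu:47/6, Yusuf:25/6, Zane:5.
Cal has the largest value, 65/6, making it the main broker — the node through which the most shortest paths run.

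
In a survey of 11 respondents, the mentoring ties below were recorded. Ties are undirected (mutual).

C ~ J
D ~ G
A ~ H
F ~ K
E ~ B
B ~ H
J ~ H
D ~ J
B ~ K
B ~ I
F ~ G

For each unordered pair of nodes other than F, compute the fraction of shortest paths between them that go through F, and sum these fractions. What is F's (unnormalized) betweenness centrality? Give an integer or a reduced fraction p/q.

Pairs whose geodesics pass through F — G–B: 1; G–K: 1; G–I: 1; G–E: 1; K–D: 1.
All other pairs contribute 0.
Summing the contributions gives betweenness(F) = 5.

5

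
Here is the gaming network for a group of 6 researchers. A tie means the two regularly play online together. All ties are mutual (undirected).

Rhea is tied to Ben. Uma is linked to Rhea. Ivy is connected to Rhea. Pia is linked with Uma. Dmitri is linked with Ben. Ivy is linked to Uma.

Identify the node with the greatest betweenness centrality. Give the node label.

Rhea

Unnormalized betweenness of each node: Ben:4, Dmitri:0, Ivy:0, Pia:0, Rhea:6, Uma:4.
Rhea has the largest value, 6, making it the main broker — the node through which the most shortest paths run.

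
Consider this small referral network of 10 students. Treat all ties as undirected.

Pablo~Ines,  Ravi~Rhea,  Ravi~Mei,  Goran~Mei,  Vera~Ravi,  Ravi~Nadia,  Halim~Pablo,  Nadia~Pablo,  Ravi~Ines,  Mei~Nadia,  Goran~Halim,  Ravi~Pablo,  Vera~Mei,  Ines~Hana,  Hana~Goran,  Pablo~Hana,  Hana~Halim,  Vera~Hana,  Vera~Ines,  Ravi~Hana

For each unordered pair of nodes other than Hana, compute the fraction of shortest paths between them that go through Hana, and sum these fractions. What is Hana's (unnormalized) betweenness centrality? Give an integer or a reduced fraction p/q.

35/6

Pairs whose geodesics pass through Hana — Ravi–Goran: 1/2; Ravi–Halim: 1/2; Goran–Vera: 1/2; Goran–Rhea: 1/2; Goran–Ines: 1; Goran–Pablo: 1/2; Halim–Vera: 1; Halim–Rhea: 1/2; Halim–Ines: 1/2; Vera–Pablo: 1/3.
All other pairs contribute 0.
Summing the contributions gives betweenness(Hana) = 35/6.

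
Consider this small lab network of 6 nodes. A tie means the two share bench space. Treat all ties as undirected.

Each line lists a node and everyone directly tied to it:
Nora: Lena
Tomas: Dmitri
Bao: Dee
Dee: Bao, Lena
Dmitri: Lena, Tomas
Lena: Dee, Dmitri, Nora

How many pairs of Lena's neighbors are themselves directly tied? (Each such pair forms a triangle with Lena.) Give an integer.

Lena's neighbors are Dee, Dmitri, and Nora, but none of them are tied to each other, so no triangle contains Lena.

0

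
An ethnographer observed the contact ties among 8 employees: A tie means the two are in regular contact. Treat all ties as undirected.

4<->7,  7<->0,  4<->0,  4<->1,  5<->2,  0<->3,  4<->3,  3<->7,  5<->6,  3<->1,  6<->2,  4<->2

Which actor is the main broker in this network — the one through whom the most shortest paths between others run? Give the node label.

4

Unnormalized betweenness of each node: 0:0, 1:0, 2:10, 3:1, 4:13, 5:0, 6:0, 7:0.
4 has the largest value, 13, making it the main broker — the node through which the most shortest paths run.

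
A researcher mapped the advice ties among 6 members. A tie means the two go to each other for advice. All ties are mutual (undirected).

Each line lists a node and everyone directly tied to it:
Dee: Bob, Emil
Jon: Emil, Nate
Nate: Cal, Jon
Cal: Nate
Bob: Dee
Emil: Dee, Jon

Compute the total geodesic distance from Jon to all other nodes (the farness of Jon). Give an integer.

9

Distances from Jon: Bob:3, Cal:2, Dee:2, Emil:1, Nate:1.
Sum = 3 + 2 + 2 + 1 + 1 = 9.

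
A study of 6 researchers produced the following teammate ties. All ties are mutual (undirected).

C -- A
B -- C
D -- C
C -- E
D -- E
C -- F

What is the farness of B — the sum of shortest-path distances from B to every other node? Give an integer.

9

Distances from B: A:2, C:1, D:2, E:2, F:2.
Sum = 2 + 1 + 2 + 2 + 2 = 9.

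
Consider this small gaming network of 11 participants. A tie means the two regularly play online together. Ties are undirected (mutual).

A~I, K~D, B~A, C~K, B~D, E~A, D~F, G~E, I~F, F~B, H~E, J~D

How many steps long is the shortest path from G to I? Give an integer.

3

One shortest route is G – E – A – I, which uses 3 edges, and at distance 2 from G we only reach {A, H}, which does not include I. So d(G,I) = 3.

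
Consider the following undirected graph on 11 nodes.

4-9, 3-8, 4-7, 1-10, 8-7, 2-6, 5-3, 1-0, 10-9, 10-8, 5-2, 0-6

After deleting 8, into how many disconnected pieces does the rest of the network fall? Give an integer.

8's neighbors (3, 7, and 10) remain reachable from one another through other ties, so the rest of the network stays in one piece.

1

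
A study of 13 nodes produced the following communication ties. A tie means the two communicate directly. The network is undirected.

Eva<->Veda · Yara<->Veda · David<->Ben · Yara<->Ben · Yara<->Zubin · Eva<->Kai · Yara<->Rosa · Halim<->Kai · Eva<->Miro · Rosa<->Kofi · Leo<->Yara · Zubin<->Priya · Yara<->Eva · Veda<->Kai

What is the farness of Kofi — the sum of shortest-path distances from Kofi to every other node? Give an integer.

39

Distances from Kofi: Ben:3, David:4, Eva:3, Halim:5, Kai:4, Leo:3, Miro:4, Priya:4, Rosa:1, Veda:3, Yara:2, Zubin:3.
Sum = 3 + 4 + 3 + 5 + 4 + 3 + 4 + 4 + 1 + 3 + 2 + 3 = 39.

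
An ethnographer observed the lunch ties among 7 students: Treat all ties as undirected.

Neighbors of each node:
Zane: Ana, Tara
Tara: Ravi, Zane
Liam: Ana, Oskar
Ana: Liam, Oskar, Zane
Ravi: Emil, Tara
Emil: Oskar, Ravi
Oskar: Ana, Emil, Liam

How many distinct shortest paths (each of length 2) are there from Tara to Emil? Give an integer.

The shortest distance is 2, and the only length-2 path is Tara–Ravi–Emil. So there is exactly 1 shortest path.

1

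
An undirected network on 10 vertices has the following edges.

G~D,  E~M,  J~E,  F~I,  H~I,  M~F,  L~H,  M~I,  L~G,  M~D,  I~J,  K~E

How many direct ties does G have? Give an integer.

G is directly tied to D and L. That is 2 neighbors, so the degree of G is 2.

2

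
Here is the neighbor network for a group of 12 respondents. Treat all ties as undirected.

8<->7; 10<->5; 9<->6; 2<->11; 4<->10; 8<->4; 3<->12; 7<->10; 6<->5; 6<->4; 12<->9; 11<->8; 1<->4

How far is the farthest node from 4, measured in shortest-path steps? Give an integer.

Distances from 4: 1:1, 2:3, 3:4, 5:2, 6:1, 7:2, 8:1, 9:2, 10:1, 11:2, 12:3.
The largest is 4 (to 3), so the eccentricity of 4 is 4.

4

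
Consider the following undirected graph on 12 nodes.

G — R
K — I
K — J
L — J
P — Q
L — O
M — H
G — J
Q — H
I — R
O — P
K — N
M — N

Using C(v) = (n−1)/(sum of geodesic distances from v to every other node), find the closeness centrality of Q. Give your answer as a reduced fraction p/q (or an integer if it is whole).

11/36

Distances from Q: G:5, H:1, I:5, J:4, K:4, L:3, M:2, N:3, O:2, P:1, R:6. Sum = 36.
n = 12, so closeness = 11/36.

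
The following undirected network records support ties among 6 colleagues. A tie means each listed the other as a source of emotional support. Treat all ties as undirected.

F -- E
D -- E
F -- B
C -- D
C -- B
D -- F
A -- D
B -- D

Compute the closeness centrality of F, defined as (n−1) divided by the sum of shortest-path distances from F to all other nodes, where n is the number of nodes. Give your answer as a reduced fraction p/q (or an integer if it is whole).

Distances from F: A:2, B:1, C:2, D:1, E:1. Sum = 7.
n = 6, so closeness = 5/7.

5/7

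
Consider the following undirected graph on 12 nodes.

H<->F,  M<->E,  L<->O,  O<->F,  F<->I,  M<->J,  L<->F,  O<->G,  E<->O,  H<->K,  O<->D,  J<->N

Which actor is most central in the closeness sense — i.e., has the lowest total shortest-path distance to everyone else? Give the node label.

Farness (sum of distances to all others) for each node — D:31, E:25, F:24, G:31, H:32, I:34, J:39, K:42, L:27, M:31, N:49, O:21.
The smallest farness is 21, for O, so O has the highest closeness.

O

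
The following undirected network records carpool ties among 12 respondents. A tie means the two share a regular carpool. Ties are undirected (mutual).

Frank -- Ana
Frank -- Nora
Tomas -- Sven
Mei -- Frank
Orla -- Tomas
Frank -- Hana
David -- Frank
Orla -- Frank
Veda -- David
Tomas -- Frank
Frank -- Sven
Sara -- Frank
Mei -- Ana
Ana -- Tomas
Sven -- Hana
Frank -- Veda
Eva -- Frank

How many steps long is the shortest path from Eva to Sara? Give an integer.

One shortest route is Eva – Frank – Sara, which uses 2 edges, and Eva and Sara are not directly tied, so nothing shorter exists. So d(Eva,Sara) = 2.

2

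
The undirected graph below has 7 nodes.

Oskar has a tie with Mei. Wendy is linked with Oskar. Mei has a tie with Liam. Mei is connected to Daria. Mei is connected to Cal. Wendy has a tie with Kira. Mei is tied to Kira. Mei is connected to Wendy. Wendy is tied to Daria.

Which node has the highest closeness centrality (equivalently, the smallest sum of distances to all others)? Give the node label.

Mei

Farness (sum of distances to all others) for each node — Cal:11, Daria:10, Kira:10, Liam:11, Mei:6, Oskar:10, Wendy:8.
The smallest farness is 6, for Mei, so Mei has the highest closeness.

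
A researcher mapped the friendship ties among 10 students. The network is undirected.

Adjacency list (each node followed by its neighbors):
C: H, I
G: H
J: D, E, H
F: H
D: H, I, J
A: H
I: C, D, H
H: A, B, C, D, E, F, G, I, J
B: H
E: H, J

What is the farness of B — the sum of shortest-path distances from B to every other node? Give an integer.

17

Distances from B: A:2, C:2, D:2, E:2, F:2, G:2, H:1, I:2, J:2.
Sum = 2 + 2 + 2 + 2 + 2 + 2 + 1 + 2 + 2 = 17.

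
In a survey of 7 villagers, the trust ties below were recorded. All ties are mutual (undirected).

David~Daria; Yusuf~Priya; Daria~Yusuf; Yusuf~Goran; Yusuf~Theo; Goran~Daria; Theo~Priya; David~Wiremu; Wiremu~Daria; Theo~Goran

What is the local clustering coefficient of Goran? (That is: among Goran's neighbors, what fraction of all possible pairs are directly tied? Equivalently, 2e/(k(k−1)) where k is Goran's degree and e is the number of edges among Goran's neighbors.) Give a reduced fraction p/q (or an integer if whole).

2/3

Goran's neighbors: Daria, Theo, and Yusuf (k = 3).
Possible neighbor pairs: C(3,2) = 3. Edges among them: Daria–Yusuf, Theo–Yusuf → e = 2.
Clustering(Goran) = 2/3.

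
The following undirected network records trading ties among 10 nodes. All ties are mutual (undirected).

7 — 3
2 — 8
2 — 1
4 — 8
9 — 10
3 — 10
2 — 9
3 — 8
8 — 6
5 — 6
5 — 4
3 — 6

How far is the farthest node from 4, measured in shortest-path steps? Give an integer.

3

Distances from 4: 1:3, 2:2, 3:2, 5:1, 6:2, 7:3, 8:1, 9:3, 10:3.
The largest is 3 (to 9, 1, 7, and 10), so the eccentricity of 4 is 3.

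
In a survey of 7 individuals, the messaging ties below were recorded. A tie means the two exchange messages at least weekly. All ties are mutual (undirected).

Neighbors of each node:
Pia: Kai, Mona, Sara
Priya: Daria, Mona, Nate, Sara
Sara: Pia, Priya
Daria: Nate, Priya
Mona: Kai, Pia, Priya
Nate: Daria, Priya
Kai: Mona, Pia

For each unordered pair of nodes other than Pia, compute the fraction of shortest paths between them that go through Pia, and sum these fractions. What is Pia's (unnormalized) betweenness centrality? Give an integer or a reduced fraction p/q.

3/2

Pairs whose geodesics pass through Pia — Mona–Sara: 1/2; Kai–Sara: 1.
All other pairs contribute 0.
Summing the contributions gives betweenness(Pia) = 3/2.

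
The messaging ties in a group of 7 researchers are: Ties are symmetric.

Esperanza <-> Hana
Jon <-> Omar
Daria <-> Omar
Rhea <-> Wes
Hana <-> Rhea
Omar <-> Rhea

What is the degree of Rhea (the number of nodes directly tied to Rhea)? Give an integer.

3

Rhea is directly tied to Hana, Omar, and Wes. That is 3 neighbors, so the degree of Rhea is 3.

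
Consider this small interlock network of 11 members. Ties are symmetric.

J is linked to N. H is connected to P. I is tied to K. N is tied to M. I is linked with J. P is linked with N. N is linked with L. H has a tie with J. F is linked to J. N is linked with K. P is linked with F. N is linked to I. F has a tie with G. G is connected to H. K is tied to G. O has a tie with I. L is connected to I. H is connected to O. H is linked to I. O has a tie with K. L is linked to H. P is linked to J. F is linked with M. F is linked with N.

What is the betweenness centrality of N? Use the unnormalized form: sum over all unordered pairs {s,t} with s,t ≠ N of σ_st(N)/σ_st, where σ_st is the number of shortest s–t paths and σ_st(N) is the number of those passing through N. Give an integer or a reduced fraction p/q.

Pairs whose geodesics pass through N — J–L: 1/3; J–K: 1/2; J–M: 1/2; L–K: 1/2; L–P: 1/2; L–F: 1; L–M: 1; K–P: 1; K–F: 1/2; K–M: 1; P–I: 1/3; P–M: 1/2; F–O: 2/7; F–I: 1/2 … (+3 more pairs).
All other pairs contribute 0.
Summing the contributions gives betweenness(N) = 463/42.

463/42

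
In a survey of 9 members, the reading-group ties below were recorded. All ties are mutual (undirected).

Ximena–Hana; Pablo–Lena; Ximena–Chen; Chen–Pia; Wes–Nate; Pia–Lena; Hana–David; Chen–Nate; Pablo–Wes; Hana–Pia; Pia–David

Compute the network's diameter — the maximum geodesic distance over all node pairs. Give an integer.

4

Eccentricity of each node (its greatest distance to any other): Chen:3, David:4, Hana:4, Lena:3, Nate:3, Pablo:4, Pia:3, Wes:4, Ximena:4.
The maximum eccentricity is 4, realized for instance by the pair Wes–David via Wes – Nate – Chen – Pia – David. So the diameter is 4.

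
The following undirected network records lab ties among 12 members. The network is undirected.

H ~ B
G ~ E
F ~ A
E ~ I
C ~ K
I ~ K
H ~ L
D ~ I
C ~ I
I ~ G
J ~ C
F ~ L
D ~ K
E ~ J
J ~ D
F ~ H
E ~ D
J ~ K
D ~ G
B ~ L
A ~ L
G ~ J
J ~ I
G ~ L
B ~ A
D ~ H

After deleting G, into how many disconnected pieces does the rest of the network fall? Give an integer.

G's neighbors (D, E, I, J, and L) remain reachable from one another through other ties, so the rest of the network stays in one piece.

1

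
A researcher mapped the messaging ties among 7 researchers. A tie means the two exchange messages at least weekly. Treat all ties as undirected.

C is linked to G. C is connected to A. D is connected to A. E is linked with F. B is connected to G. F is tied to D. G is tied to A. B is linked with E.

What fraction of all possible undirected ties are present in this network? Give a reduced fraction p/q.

There are 8 edges and 7 nodes, so the maximum possible is C(7,2) = 21.
Density = 8/21.

8/21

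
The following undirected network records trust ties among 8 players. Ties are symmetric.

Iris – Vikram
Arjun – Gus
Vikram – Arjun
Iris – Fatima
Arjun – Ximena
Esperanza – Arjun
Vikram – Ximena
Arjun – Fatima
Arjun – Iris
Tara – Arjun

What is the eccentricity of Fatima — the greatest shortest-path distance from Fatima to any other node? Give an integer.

Distances from Fatima: Arjun:1, Esperanza:2, Gus:2, Iris:1, Tara:2, Vikram:2, Ximena:2.
The largest is 2 (to Vikram, Gus, Ximena, Tara, and Esperanza), so the eccentricity of Fatima is 2.

2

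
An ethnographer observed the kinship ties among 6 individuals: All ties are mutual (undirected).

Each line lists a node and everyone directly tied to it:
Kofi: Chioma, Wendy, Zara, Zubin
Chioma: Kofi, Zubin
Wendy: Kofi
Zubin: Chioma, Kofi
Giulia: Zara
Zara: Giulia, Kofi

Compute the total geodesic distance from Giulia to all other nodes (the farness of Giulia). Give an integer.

Distances from Giulia: Chioma:3, Kofi:2, Wendy:3, Zara:1, Zubin:3.
Sum = 3 + 2 + 3 + 1 + 3 = 12.

12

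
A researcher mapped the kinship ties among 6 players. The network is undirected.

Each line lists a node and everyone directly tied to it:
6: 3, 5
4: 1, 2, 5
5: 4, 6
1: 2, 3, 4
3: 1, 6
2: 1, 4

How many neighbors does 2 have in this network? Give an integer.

2

2 is directly tied to 1 and 4. That is 2 neighbors, so the degree of 2 is 2.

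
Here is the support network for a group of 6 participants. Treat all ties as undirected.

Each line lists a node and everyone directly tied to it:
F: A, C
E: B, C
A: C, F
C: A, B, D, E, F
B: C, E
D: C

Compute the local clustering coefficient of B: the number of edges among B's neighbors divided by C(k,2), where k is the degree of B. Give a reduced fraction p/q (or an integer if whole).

1

B's neighbors: C and E (k = 2).
Possible neighbor pairs: C(2,2) = 1. Edges among them: C–E → e = 1.
Clustering(B) = 1/1.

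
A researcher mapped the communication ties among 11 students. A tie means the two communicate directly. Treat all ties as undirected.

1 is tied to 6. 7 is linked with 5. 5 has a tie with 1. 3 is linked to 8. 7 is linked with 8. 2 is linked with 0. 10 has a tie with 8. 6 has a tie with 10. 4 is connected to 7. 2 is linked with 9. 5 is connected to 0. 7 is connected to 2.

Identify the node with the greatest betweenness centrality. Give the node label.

7

Unnormalized betweenness of each node: 0:8/3, 1:31/6, 2:34/3, 3:0, 4:0, 5:12, 6:17/6, 7:49/2, 8:95/6, 9:0, 10:14/3.
7 has the largest value, 49/2, making it the main broker — the node through which the most shortest paths run.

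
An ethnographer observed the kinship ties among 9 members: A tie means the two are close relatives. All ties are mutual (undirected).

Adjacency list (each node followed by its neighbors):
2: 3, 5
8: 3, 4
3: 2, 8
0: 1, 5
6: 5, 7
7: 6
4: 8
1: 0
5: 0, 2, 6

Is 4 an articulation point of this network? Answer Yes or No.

Even without 4, every remaining node can still reach every other (the residual graph is connected), so 4 is not a cut vertex.

No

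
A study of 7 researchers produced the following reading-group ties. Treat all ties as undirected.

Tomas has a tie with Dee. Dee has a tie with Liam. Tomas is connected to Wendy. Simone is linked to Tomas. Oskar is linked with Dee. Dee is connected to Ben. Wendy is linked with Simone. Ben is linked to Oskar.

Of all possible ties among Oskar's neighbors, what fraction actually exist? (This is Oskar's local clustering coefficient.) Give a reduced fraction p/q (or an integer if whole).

1

Oskar's neighbors: Ben and Dee (k = 2).
Possible neighbor pairs: C(2,2) = 1. Edges among them: Ben–Dee → e = 1.
Clustering(Oskar) = 1/1.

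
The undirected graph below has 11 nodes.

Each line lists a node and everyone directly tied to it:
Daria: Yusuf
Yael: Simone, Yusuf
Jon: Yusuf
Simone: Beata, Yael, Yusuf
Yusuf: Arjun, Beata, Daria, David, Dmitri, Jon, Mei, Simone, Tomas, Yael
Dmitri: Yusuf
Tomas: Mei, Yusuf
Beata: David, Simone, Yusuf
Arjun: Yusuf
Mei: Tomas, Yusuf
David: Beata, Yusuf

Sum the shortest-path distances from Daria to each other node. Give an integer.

Distances from Daria: Arjun:2, Beata:2, David:2, Dmitri:2, Jon:2, Mei:2, Simone:2, Tomas:2, Yael:2, Yusuf:1.
Sum = 2 + 2 + 2 + 2 + 2 + 2 + 2 + 2 + 2 + 1 = 19.

19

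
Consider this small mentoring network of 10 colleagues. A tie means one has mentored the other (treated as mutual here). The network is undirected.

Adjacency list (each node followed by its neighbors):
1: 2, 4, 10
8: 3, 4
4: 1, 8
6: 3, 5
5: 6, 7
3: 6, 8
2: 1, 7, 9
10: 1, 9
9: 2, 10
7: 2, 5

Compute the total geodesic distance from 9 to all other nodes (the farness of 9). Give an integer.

25

Distances from 9: 1:2, 2:1, 3:5, 4:3, 5:3, 6:4, 7:2, 8:4, 10:1.
Sum = 2 + 1 + 5 + 3 + 3 + 4 + 2 + 4 + 1 = 25.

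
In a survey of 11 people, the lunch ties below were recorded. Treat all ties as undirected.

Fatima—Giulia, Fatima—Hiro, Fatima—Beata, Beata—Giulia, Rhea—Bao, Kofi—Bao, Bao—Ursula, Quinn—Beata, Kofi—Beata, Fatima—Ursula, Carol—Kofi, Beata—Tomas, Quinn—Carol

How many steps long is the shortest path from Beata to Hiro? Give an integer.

One shortest route is Beata – Fatima – Hiro, which uses 2 edges, and Beata and Hiro are not directly tied, so nothing shorter exists. So d(Beata,Hiro) = 2.

2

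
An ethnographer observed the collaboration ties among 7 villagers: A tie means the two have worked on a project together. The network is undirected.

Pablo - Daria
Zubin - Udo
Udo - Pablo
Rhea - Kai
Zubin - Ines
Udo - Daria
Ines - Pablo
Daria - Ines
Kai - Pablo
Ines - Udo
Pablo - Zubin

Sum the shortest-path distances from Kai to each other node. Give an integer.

Distances from Kai: Daria:2, Ines:2, Pablo:1, Rhea:1, Udo:2, Zubin:2.
Sum = 2 + 2 + 1 + 1 + 2 + 2 = 10.

10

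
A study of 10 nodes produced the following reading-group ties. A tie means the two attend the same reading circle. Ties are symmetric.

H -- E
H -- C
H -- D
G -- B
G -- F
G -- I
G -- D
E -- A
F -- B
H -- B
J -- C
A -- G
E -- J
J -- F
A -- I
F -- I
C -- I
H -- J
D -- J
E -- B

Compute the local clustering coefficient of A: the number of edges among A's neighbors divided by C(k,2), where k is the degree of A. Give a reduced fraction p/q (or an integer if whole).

A's neighbors: E, G, and I (k = 3).
Possible neighbor pairs: C(3,2) = 3. Edges among them: G–I → e = 1.
Clustering(A) = 1/3.

1/3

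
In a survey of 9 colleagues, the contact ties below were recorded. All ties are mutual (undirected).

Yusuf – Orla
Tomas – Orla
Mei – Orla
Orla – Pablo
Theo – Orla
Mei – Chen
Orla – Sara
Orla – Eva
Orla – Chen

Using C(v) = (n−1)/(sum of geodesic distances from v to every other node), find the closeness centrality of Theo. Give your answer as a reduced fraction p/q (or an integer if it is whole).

Distances from Theo: Chen:2, Eva:2, Mei:2, Orla:1, Pablo:2, Sara:2, Tomas:2, Yusuf:2. Sum = 15.
n = 9, so closeness = 8/15.

8/15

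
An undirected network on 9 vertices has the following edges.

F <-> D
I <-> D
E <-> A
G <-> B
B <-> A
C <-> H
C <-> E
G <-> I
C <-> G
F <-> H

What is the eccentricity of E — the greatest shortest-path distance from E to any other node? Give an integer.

Distances from E: A:1, B:2, C:1, D:4, F:3, G:2, H:2, I:3.
The largest is 4 (to D), so the eccentricity of E is 4.

4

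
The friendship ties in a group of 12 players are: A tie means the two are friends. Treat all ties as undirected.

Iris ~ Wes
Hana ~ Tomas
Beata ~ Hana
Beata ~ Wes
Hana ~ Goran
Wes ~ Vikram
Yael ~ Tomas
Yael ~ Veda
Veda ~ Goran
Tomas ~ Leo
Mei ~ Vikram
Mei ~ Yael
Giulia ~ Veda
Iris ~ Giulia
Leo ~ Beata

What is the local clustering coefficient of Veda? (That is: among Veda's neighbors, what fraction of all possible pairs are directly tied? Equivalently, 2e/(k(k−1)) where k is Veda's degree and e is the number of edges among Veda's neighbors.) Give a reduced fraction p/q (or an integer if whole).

0

Veda's neighbors: Giulia, Goran, and Yael (k = 3).
Possible neighbor pairs: C(3,2) = 3. Edges among them: none → e = 0.
Clustering(Veda) = 0/3 = 0.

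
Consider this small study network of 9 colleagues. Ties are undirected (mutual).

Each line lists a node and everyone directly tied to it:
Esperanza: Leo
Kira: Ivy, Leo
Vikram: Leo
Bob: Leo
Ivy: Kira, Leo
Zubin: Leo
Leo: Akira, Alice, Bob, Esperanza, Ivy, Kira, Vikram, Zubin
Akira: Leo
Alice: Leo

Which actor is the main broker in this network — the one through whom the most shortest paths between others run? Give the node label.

Unnormalized betweenness of each node: Akira:0, Alice:0, Bob:0, Esperanza:0, Ivy:0, Kira:0, Leo:27, Vikram:0, Zubin:0.
Leo has the largest value, 27, making it the main broker — the node through which the most shortest paths run.

Leo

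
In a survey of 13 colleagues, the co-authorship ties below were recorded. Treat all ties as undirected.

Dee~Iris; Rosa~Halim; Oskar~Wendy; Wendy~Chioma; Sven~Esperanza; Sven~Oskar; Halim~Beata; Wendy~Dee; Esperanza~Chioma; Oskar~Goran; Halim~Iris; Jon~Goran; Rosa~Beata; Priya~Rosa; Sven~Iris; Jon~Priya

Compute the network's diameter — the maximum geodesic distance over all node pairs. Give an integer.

5

Eccentricity of each node (its greatest distance to any other): Beata:5, Chioma:5, Dee:4, Esperanza:5, Goran:4, Halim:4, Iris:4, Jon:4, Oskar:4, Priya:5, Rosa:5, Sven:4, Wendy:4.
The maximum eccentricity is 5, realized for instance by the pair Priya–Chioma via Priya – Jon – Goran – Oskar – Wendy – Chioma. So the diameter is 5.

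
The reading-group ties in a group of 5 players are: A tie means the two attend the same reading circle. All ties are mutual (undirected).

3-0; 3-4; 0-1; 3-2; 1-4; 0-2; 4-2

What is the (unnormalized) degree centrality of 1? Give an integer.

2

1 is directly tied to 0 and 4. That is 2 neighbors, so the degree of 1 is 2.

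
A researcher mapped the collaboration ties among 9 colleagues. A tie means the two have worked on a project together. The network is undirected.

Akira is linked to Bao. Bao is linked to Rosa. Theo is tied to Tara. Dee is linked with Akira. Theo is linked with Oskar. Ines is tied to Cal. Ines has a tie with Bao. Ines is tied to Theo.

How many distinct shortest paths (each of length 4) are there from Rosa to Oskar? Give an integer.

1

The shortest distance is 4, and the only length-4 path is Rosa–Bao–Ines–Theo–Oskar. So there is exactly 1 shortest path.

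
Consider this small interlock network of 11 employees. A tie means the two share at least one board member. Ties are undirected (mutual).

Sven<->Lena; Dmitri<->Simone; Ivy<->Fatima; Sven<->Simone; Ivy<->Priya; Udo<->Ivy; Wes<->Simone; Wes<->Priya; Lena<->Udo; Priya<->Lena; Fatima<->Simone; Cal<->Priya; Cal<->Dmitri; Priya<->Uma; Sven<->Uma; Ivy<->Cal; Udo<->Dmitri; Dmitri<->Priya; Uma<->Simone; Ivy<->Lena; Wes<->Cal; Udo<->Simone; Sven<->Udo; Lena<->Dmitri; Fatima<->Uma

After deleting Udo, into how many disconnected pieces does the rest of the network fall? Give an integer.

1

Udo's neighbors (Dmitri, Ivy, Lena, Simone, and Sven) remain reachable from one another through other ties, so the rest of the network stays in one piece.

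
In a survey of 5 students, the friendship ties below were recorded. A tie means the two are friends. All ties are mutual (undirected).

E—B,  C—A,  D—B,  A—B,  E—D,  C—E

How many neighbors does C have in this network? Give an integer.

C is directly tied to A and E. That is 2 neighbors, so the degree of C is 2.

2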